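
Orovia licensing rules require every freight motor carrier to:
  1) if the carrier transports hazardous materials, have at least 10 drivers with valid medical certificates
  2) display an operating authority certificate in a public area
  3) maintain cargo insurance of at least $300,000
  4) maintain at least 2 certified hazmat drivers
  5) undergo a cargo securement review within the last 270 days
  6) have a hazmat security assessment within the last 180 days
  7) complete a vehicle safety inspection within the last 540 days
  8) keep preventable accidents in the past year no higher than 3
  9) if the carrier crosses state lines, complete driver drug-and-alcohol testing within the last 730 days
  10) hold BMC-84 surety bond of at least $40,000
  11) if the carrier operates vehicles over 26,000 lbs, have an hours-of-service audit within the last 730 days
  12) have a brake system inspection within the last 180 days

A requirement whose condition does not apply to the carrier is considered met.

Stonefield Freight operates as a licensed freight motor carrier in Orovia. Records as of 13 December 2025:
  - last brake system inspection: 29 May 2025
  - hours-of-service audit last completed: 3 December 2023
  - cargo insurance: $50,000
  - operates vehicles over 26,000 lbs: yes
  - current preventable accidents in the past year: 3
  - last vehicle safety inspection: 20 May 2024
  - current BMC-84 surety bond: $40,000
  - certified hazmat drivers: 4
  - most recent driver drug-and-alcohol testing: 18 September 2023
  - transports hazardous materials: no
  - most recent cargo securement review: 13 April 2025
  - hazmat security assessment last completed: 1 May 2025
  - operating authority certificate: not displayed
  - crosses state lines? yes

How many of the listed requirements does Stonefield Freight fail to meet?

1. condition 'transports hazardous materials' does not hold → requirement n/a → met
2. operating authority certificate absent → not met
3. cargo insurance $50,000 < $300,000 → not met
4. certified hazmat drivers 4 ≥ 2 → met
5. cargo securement review 244 days ago vs limit 270 → met
6. hazmat security assessment 226 days ago vs limit 180 → not met
7. vehicle safety inspection 572 days ago vs limit 540 → not met
8. preventable accidents in the past year 3 ≤ 3 → met
9. condition 'crosses state lines' holds; driver drug-and-alcohol testing 817 days ago vs limit 730 → not met
10. BMC-84 surety bond $40,000 ≥ $40,000 → met
11. condition 'operates vehicles over 26,000 lbs' holds; hours-of-service audit 741 days ago vs limit 730 → not met
12. brake system inspection 198 days ago vs limit 180 → not met
Not met: 7 of 12

7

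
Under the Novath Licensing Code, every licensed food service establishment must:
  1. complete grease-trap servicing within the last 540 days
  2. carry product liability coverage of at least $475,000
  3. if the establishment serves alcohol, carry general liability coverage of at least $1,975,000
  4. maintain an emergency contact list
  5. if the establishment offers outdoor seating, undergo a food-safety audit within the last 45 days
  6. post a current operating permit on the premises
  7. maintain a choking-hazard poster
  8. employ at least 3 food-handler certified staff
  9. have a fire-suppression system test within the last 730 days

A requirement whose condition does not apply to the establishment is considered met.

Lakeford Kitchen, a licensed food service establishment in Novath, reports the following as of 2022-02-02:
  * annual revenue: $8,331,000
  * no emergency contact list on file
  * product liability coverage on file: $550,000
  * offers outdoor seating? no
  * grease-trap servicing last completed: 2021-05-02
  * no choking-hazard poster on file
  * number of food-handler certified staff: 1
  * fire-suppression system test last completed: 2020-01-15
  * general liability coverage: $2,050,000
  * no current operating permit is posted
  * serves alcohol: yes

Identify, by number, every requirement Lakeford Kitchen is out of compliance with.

4, 6, 7, 8, 9

1. grease-trap servicing 276 days ago vs limit 540 → met
2. product liability coverage $550,000 ≥ $475,000 → met
3. condition 'serves alcohol' holds; general liability coverage $2,050,000 ≥ $1,975,000 → met
4. emergency contact list absent → not met
5. condition 'offers outdoor seating' does not hold → requirement n/a → met
6. current operating permit absent → not met
7. choking-hazard poster absent → not met
8. food-handler certified staff 1 < 3 → not met
9. fire-suppression system test 749 days ago vs limit 730 → not met
Not met: 4, 6, 7, 8, 9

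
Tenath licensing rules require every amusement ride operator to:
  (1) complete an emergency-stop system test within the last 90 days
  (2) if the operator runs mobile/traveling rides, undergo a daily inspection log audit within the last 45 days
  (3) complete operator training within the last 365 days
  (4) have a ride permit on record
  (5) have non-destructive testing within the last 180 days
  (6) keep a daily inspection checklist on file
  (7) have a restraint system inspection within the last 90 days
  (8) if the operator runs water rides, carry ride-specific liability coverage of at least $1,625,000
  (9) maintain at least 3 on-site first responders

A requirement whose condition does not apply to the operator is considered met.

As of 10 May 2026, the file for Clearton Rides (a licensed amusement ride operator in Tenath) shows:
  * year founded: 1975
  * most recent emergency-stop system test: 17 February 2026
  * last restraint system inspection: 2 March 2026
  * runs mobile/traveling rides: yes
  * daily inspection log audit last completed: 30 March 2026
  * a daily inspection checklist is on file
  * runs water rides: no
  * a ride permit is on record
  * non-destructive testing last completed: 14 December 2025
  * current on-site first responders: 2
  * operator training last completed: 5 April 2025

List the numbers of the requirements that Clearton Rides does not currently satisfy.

1. emergency-stop system test 82 days ago vs limit 90 → met
2. condition 'runs mobile/traveling rides' holds; daily inspection log audit 41 days ago vs limit 45 → met
3. operator training 400 days ago vs limit 365 → not met
4. ride permit present → met
5. non-destructive testing 147 days ago vs limit 180 → met
6. daily inspection checklist present → met
7. restraint system inspection 69 days ago vs limit 90 → met
8. condition 'runs water rides' does not hold → requirement n/a → met
9. on-site first responders 2 < 3 → not met
Not met: 3, 9

3, 9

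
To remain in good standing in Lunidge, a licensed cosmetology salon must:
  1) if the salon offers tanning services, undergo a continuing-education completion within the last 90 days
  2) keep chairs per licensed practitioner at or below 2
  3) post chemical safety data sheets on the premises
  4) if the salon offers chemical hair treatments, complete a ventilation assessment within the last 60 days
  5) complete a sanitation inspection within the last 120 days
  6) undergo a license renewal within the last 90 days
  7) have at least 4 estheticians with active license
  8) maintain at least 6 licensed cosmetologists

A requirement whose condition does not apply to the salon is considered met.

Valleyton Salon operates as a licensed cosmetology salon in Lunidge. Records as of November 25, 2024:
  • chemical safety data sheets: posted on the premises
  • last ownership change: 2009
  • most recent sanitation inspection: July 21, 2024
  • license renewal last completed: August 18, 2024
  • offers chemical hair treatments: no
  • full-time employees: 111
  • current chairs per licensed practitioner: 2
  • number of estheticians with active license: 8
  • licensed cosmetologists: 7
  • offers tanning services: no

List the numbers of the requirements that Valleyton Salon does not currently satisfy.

5, 6

1. condition 'offers tanning services' does not hold → requirement n/a → met
2. chairs per licensed practitioner 2 ≤ 2 → met
3. chemical safety data sheets present → met
4. condition 'offers chemical hair treatments' does not hold → requirement n/a → met
5. sanitation inspection 127 days ago vs limit 120 → not met
6. license renewal 99 days ago vs limit 90 → not met
7. estheticians with active license 8 ≥ 4 → met
8. licensed cosmetologists 7 ≥ 6 → met
Not met: 5, 6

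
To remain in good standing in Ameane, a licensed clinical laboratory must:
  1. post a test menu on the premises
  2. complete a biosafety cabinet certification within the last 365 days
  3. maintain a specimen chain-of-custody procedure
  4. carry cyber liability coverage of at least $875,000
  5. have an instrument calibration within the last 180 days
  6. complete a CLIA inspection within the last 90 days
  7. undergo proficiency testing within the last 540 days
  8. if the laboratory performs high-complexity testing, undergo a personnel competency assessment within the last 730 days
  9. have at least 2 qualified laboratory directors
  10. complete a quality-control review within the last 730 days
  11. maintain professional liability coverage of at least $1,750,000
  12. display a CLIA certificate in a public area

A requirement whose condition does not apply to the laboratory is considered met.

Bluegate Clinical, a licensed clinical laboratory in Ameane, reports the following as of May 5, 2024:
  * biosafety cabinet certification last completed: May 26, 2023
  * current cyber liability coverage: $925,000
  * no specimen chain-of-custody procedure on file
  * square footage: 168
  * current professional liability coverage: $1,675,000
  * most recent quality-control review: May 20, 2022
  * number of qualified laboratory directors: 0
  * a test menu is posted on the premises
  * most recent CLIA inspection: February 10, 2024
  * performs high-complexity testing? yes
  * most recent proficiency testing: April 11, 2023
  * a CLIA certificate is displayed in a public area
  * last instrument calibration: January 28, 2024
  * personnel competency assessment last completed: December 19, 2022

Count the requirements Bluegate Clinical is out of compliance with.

3

1. test menu present → met
2. biosafety cabinet certification 345 days ago vs limit 365 → met
3. specimen chain-of-custody procedure absent → not met
4. cyber liability coverage $925,000 ≥ $875,000 → met
5. instrument calibration 98 days ago vs limit 180 → met
6. CLIA inspection 85 days ago vs limit 90 → met
7. proficiency testing 390 days ago vs limit 540 → met
8. condition 'performs high-complexity testing' holds; personnel competency assessment 503 days ago vs limit 730 → met
9. qualified laboratory directors 0 < 2 → not met
10. quality-control review 716 days ago vs limit 730 → met
11. professional liability coverage $1,675,000 < $1,750,000 → not met
12. CLIA certificate present → met
Not met: 3 of 12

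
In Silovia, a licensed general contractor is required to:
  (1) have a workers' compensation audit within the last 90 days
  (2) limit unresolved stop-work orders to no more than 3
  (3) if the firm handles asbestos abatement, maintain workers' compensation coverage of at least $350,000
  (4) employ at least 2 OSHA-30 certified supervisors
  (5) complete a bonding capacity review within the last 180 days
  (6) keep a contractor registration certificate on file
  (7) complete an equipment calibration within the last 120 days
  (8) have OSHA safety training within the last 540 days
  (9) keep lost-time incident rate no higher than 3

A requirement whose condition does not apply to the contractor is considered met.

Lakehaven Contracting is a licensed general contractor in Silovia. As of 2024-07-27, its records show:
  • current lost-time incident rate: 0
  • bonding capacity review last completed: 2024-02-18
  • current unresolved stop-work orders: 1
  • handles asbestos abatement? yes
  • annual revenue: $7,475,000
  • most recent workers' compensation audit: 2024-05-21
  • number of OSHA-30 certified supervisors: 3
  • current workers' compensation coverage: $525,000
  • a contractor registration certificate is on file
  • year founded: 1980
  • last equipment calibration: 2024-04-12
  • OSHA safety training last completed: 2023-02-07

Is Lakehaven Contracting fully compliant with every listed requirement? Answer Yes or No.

Yes

1. workers' compensation audit 67 days ago vs limit 90 → met
2. unresolved stop-work orders 1 ≤ 3 → met
3. condition 'handles asbestos abatement' holds; workers' compensation coverage $525,000 ≥ $350,000 → met
4. OSHA-30 certified supervisors 3 ≥ 2 → met
5. bonding capacity review 160 days ago vs limit 180 → met
6. contractor registration certificate present → met
7. equipment calibration 106 days ago vs limit 120 → met
8. OSHA safety training 536 days ago vs limit 540 → met
9. lost-time incident rate 0 ≤ 3 → met
All met.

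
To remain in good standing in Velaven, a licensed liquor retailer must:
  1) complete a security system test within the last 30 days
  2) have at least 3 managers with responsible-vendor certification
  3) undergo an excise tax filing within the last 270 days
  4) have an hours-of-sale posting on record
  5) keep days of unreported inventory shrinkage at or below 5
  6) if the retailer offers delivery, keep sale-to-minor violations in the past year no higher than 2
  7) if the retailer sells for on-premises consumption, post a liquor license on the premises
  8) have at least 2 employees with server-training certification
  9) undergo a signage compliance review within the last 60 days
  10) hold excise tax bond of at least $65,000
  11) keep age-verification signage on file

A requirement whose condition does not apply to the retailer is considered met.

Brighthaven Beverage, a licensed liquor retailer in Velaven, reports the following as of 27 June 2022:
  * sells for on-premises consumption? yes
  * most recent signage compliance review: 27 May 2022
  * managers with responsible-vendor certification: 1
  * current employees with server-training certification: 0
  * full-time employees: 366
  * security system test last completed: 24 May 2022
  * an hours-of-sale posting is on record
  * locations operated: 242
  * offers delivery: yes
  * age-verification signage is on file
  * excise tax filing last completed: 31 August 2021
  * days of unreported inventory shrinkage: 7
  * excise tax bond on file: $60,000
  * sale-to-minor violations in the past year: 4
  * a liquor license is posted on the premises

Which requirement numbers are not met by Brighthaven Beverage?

1, 2, 3, 5, 6, 8, 10

1. security system test 34 days ago vs limit 30 → not met
2. managers with responsible-vendor certification 1 < 3 → not met
3. excise tax filing 300 days ago vs limit 270 → not met
4. hours-of-sale posting present → met
5. days of unreported inventory shrinkage 7 > 5 → not met
6. condition 'offers delivery' holds; sale-to-minor violations in the past year 4 > 2 → not met
7. condition 'sells for on-premises consumption' holds; liquor license present → met
8. employees with server-training certification 0 < 2 → not met
9. signage compliance review 31 days ago vs limit 60 → met
10. excise tax bond $60,000 < $65,000 → not met
11. age-verification signage present → met
Not met: 1, 2, 3, 5, 6, 8, 10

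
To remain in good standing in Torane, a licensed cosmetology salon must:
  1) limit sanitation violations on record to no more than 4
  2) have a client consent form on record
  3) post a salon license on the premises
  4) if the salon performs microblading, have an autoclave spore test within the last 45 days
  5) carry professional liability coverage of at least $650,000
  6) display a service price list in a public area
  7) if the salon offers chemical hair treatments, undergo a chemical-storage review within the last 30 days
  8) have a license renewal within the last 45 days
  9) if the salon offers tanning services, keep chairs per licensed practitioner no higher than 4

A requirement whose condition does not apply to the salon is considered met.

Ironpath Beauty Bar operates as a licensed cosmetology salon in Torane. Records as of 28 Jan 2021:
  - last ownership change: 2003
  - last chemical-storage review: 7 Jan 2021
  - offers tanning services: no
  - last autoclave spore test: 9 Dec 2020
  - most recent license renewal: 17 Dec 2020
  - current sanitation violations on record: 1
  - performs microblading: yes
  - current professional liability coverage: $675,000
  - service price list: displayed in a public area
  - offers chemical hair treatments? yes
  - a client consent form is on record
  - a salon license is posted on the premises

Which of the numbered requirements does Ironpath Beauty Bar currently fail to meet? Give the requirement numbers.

1. sanitation violations on record 1 ≤ 4 → met
2. client consent form present → met
3. salon license present → met
4. condition 'performs microblading' holds; autoclave spore test 50 days ago vs limit 45 → not met
5. professional liability coverage $675,000 ≥ $650,000 → met
6. service price list present → met
7. condition 'offers chemical hair treatments' holds; chemical-storage review 21 days ago vs limit 30 → met
8. license renewal 42 days ago vs limit 45 → met
9. condition 'offers tanning services' does not hold → requirement n/a → met
Not met: 4

4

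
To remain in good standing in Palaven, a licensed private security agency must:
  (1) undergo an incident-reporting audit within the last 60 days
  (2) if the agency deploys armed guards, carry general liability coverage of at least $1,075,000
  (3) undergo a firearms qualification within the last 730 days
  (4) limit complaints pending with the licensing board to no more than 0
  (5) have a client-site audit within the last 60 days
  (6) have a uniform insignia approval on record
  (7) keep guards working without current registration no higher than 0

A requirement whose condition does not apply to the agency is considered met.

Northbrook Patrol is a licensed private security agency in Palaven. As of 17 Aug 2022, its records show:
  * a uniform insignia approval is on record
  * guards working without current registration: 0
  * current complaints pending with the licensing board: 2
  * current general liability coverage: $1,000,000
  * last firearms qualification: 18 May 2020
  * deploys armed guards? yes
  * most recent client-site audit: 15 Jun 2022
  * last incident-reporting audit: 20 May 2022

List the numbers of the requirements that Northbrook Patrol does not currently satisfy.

1, 2, 3, 4, 5

1. incident-reporting audit 89 days ago vs limit 60 → not met
2. condition 'deploys armed guards' holds; general liability coverage $1,000,000 < $1,075,000 → not met
3. firearms qualification 821 days ago vs limit 730 → not met
4. complaints pending with the licensing board 2 > 0 → not met
5. client-site audit 63 days ago vs limit 60 → not met
6. uniform insignia approval present → met
7. guards working without current registration 0 ≤ 0 → met
Not met: 1, 2, 3, 4, 5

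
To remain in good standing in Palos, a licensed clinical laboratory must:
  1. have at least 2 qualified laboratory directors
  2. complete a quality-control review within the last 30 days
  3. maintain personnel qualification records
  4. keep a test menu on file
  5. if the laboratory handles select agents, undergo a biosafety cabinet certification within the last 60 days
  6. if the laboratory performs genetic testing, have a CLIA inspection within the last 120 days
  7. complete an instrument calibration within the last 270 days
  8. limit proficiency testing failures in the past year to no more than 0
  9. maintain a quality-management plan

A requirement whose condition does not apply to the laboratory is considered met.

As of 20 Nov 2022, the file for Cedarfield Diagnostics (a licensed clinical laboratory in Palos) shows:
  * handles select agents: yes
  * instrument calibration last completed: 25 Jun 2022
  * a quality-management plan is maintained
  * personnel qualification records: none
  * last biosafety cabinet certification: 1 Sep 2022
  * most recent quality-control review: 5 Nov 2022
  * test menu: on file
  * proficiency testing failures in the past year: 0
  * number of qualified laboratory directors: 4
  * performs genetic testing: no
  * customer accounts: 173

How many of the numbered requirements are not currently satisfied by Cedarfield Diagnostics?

2

1. qualified laboratory directors 4 ≥ 2 → met
2. quality-control review 15 days ago vs limit 30 → met
3. personnel qualification records absent → not met
4. test menu present → met
5. condition 'handles select agents' holds; biosafety cabinet certification 80 days ago vs limit 60 → not met
6. condition 'performs genetic testing' does not hold → requirement n/a → met
7. instrument calibration 148 days ago vs limit 270 → met
8. proficiency testing failures in the past year 0 ≤ 0 → met
9. quality-management plan present → met
Not met: 2 of 9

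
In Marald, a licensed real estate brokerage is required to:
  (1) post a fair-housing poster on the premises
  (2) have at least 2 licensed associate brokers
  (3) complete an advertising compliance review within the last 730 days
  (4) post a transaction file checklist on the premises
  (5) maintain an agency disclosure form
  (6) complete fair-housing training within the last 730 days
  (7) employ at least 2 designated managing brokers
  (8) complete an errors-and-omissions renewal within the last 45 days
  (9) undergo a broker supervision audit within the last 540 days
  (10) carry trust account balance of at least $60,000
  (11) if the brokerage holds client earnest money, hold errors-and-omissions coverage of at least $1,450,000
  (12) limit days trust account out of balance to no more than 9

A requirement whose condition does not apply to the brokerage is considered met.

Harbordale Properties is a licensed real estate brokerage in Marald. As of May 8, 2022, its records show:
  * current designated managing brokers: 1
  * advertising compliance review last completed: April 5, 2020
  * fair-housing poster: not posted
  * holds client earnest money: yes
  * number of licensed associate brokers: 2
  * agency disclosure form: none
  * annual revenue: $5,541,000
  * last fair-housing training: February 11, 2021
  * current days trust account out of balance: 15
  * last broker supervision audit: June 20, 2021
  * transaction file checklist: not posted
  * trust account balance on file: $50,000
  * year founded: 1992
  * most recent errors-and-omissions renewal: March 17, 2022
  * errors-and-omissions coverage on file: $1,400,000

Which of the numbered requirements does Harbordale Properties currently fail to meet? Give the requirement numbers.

1, 3, 4, 5, 7, 8, 10, 11, 12

1. fair-housing poster absent → not met
2. licensed associate brokers 2 ≥ 2 → met
3. advertising compliance review 763 days ago vs limit 730 → not met
4. transaction file checklist absent → not met
5. agency disclosure form absent → not met
6. fair-housing training 451 days ago vs limit 730 → met
7. designated managing brokers 1 < 2 → not met
8. errors-and-omissions renewal 52 days ago vs limit 45 → not met
9. broker supervision audit 322 days ago vs limit 540 → met
10. trust account balance $50,000 < $60,000 → not met
11. condition 'holds client earnest money' holds; errors-and-omissions coverage $1,400,000 < $1,450,000 → not met
12. days trust account out of balance 15 > 9 → not met
Not met: 1, 3, 4, 5, 7, 8, 10, 11, 12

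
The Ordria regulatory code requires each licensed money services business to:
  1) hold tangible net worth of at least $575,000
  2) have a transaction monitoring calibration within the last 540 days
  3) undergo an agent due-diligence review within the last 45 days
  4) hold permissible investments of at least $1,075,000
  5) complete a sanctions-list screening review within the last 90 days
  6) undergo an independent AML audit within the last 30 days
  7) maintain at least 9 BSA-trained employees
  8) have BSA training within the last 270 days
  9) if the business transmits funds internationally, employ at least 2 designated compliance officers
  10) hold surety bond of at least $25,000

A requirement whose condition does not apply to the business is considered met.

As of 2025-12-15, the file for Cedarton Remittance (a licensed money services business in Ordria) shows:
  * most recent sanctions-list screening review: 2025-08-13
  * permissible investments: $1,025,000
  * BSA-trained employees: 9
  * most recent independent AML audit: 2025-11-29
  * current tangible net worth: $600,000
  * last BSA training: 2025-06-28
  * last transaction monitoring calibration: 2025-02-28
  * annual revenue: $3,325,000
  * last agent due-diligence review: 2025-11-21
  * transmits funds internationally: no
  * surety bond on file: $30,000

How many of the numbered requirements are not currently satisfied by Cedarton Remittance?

1. tangible net worth $600,000 ≥ $575,000 → met
2. transaction monitoring calibration 290 days ago vs limit 540 → met
3. agent due-diligence review 24 days ago vs limit 45 → met
4. permissible investments $1,025,000 < $1,075,000 → not met
5. sanctions-list screening review 124 days ago vs limit 90 → not met
6. independent AML audit 16 days ago vs limit 30 → met
7. BSA-trained employees 9 ≥ 9 → met
8. BSA training 170 days ago vs limit 270 → met
9. condition 'transmits funds internationally' does not hold → requirement n/a → met
10. surety bond $30,000 ≥ $25,000 → met
Not met: 2 of 10

2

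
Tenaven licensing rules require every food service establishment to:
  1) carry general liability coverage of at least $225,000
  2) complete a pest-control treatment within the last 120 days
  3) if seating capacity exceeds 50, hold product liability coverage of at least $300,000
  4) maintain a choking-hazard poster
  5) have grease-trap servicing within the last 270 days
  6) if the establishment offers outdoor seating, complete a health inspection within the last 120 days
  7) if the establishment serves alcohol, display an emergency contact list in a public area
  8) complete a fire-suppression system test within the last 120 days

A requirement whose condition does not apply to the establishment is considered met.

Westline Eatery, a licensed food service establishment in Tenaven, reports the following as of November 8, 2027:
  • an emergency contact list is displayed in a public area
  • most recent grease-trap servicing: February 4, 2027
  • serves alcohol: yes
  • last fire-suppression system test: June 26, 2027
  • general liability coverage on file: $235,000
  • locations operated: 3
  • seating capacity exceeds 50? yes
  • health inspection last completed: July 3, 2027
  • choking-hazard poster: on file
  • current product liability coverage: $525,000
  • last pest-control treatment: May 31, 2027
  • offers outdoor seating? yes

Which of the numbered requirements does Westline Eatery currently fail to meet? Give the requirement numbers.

1. general liability coverage $235,000 ≥ $225,000 → met
2. pest-control treatment 161 days ago vs limit 120 → not met
3. condition 'seating capacity exceeds 50' holds; product liability coverage $525,000 ≥ $300,000 → met
4. choking-hazard poster present → met
5. grease-trap servicing 277 days ago vs limit 270 → not met
6. condition 'offers outdoor seating' holds; health inspection 128 days ago vs limit 120 → not met
7. condition 'serves alcohol' holds; emergency contact list present → met
8. fire-suppression system test 135 days ago vs limit 120 → not met
Not met: 2, 5, 6, 8

2, 5, 6, 8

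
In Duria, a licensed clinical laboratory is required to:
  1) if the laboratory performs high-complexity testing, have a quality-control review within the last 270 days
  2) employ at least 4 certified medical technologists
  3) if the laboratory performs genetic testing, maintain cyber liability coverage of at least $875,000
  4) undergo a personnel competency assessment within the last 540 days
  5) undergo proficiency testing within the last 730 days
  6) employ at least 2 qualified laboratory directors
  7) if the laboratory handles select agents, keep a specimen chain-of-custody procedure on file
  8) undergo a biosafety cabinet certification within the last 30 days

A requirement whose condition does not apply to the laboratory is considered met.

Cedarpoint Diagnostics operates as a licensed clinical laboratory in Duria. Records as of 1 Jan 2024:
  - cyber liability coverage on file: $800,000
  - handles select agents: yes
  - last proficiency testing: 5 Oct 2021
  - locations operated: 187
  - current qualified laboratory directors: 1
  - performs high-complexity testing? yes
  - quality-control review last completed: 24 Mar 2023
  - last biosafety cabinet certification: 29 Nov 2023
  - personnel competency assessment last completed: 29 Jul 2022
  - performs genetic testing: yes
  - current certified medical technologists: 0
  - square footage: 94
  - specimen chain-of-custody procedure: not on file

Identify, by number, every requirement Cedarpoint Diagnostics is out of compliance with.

1, 2, 3, 5, 6, 7, 8

1. condition 'performs high-complexity testing' holds; quality-control review 283 days ago vs limit 270 → not met
2. certified medical technologists 0 < 4 → not met
3. condition 'performs genetic testing' holds; cyber liability coverage $800,000 < $875,000 → not met
4. personnel competency assessment 521 days ago vs limit 540 → met
5. proficiency testing 818 days ago vs limit 730 → not met
6. qualified laboratory directors 1 < 2 → not met
7. condition 'handles select agents' holds; specimen chain-of-custody procedure absent → not met
8. biosafety cabinet certification 33 days ago vs limit 30 → not met
Not met: 1, 2, 3, 5, 6, 7, 8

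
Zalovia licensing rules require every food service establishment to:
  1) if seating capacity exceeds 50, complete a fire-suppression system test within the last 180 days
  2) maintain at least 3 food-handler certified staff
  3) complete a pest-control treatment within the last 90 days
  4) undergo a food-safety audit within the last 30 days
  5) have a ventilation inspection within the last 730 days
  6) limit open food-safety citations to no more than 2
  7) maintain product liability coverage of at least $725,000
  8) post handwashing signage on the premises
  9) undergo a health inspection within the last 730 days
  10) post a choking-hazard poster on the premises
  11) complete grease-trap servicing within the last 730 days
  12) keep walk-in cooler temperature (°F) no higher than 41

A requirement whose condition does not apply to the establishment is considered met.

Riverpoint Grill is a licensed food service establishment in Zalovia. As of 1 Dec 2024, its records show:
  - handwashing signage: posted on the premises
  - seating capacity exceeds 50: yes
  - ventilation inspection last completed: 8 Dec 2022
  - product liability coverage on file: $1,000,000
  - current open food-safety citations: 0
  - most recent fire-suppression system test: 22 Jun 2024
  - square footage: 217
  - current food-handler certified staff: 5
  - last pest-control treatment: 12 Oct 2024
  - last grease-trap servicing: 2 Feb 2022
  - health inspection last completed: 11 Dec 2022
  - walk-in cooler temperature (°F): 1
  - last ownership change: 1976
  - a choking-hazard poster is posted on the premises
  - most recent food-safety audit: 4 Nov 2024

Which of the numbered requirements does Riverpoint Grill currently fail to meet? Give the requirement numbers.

1. condition 'seating capacity exceeds 50' holds; fire-suppression system test 162 days ago vs limit 180 → met
2. food-handler certified staff 5 ≥ 3 → met
3. pest-control treatment 50 days ago vs limit 90 → met
4. food-safety audit 27 days ago vs limit 30 → met
5. ventilation inspection 724 days ago vs limit 730 → met
6. open food-safety citations 0 ≤ 2 → met
7. product liability coverage $1,000,000 ≥ $725,000 → met
8. handwashing signage present → met
9. health inspection 721 days ago vs limit 730 → met
10. choking-hazard poster present → met
11. grease-trap servicing 1033 days ago vs limit 730 → not met
12. walk-in cooler temperature (°F) 1 ≤ 41 → met
Not met: 11

11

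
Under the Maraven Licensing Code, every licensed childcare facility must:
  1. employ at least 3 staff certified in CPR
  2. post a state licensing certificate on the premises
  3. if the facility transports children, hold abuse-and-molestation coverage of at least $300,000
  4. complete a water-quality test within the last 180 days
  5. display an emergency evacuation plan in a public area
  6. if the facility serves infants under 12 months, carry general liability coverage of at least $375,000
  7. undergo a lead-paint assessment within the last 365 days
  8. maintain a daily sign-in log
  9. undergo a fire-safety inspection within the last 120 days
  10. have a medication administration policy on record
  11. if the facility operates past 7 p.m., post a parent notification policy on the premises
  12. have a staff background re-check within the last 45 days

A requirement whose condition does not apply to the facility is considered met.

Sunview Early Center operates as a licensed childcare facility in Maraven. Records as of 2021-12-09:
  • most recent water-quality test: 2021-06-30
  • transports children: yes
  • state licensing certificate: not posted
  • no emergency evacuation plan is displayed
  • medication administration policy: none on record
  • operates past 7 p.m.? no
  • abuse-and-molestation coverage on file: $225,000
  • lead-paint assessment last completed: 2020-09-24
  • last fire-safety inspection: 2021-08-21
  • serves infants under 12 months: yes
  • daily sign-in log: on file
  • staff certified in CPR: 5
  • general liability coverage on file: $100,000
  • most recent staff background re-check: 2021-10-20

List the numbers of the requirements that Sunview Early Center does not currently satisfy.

1. staff certified in CPR 5 ≥ 3 → met
2. state licensing certificate absent → not met
3. condition 'transports children' holds; abuse-and-molestation coverage $225,000 < $300,000 → not met
4. water-quality test 162 days ago vs limit 180 → met
5. emergency evacuation plan absent → not met
6. condition 'serves infants under 12 months' holds; general liability coverage $100,000 < $375,000 → not met
7. lead-paint assessment 441 days ago vs limit 365 → not met
8. daily sign-in log present → met
9. fire-safety inspection 110 days ago vs limit 120 → met
10. medication administration policy absent → not met
11. condition 'operates past 7 p.m.' does not hold → requirement n/a → met
12. staff background re-check 50 days ago vs limit 45 → not met
Not met: 2, 3, 5, 6, 7, 10, 12

2, 3, 5, 6, 7, 10, 12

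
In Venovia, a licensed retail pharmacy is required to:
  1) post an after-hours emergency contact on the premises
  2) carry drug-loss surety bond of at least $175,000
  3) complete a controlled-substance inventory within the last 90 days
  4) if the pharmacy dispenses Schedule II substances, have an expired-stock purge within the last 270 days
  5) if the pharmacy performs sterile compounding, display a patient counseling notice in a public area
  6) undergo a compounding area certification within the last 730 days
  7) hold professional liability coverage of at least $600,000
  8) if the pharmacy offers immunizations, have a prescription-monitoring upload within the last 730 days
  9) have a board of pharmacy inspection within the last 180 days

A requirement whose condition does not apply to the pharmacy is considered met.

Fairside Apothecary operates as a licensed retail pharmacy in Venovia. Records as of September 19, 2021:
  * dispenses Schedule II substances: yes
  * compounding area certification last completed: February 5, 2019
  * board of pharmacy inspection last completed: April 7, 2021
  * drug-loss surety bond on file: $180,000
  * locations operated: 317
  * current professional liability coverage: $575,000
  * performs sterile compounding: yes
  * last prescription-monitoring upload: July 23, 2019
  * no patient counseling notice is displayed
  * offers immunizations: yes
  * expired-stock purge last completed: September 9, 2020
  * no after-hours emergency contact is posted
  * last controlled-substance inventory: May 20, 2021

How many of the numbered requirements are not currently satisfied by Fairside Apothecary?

7

1. after-hours emergency contact absent → not met
2. drug-loss surety bond $180,000 ≥ $175,000 → met
3. controlled-substance inventory 122 days ago vs limit 90 → not met
4. condition 'dispenses Schedule II substances' holds; expired-stock purge 375 days ago vs limit 270 → not met
5. condition 'performs sterile compounding' holds; patient counseling notice absent → not met
6. compounding area certification 957 days ago vs limit 730 → not met
7. professional liability coverage $575,000 < $600,000 → not met
8. condition 'offers immunizations' holds; prescription-monitoring upload 789 days ago vs limit 730 → not met
9. board of pharmacy inspection 165 days ago vs limit 180 → met
Not met: 7 of 9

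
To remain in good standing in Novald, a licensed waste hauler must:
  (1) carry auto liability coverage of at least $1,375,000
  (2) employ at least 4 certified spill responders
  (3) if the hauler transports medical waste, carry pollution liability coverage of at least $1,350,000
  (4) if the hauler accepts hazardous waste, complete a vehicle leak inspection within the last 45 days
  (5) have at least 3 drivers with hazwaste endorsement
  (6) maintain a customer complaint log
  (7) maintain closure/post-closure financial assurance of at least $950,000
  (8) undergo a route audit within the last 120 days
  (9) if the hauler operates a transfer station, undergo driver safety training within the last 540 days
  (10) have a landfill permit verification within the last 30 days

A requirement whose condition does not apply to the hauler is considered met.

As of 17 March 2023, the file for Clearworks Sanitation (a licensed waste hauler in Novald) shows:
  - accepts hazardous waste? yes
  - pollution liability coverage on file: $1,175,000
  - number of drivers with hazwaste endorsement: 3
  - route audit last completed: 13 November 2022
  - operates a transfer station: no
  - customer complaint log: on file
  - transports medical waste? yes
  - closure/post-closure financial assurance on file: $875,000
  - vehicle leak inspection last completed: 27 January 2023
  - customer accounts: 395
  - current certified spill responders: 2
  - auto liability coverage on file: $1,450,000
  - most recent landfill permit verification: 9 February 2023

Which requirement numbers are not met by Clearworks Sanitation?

1. auto liability coverage $1,450,000 ≥ $1,375,000 → met
2. certified spill responders 2 < 4 → not met
3. condition 'transports medical waste' holds; pollution liability coverage $1,175,000 < $1,350,000 → not met
4. condition 'accepts hazardous waste' holds; vehicle leak inspection 49 days ago vs limit 45 → not met
5. drivers with hazwaste endorsement 3 ≥ 3 → met
6. customer complaint log present → met
7. closure/post-closure financial assurance $875,000 < $950,000 → not met
8. route audit 124 days ago vs limit 120 → not met
9. condition 'operates a transfer station' does not hold → requirement n/a → met
10. landfill permit verification 36 days ago vs limit 30 → not met
Not met: 2, 3, 4, 7, 8, 10

2, 3, 4, 7, 8, 10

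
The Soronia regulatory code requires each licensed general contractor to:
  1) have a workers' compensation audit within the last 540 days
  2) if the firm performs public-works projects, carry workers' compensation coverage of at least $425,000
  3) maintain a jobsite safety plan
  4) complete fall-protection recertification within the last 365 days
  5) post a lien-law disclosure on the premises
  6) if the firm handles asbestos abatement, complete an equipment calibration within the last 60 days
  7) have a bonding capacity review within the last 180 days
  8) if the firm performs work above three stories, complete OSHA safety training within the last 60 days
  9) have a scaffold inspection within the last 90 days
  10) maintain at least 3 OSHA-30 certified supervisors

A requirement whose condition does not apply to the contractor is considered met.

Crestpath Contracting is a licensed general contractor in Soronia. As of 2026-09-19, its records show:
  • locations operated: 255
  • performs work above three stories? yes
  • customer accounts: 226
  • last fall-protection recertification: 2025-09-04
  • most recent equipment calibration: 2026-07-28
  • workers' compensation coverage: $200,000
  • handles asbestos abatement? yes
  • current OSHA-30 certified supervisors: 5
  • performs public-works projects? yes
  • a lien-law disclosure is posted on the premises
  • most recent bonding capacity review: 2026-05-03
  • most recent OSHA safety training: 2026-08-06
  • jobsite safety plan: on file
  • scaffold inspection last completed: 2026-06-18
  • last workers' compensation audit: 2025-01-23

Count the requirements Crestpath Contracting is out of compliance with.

1. workers' compensation audit 604 days ago vs limit 540 → not met
2. condition 'performs public-works projects' holds; workers' compensation coverage $200,000 < $425,000 → not met
3. jobsite safety plan present → met
4. fall-protection recertification 380 days ago vs limit 365 → not met
5. lien-law disclosure present → met
6. condition 'handles asbestos abatement' holds; equipment calibration 53 days ago vs limit 60 → met
7. bonding capacity review 139 days ago vs limit 180 → met
8. condition 'performs work above three stories' holds; OSHA safety training 44 days ago vs limit 60 → met
9. scaffold inspection 93 days ago vs limit 90 → not met
10. OSHA-30 certified supervisors 5 ≥ 3 → met
Not met: 4 of 10

4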